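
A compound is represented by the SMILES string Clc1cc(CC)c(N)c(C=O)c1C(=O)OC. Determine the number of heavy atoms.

Every atom symbol written in the SMILES (organic subset) is one heavy atom; implicit H are not written.
Heavy atoms by element → C:11, Cl:1, N:1, O:3.
Total: 16.

16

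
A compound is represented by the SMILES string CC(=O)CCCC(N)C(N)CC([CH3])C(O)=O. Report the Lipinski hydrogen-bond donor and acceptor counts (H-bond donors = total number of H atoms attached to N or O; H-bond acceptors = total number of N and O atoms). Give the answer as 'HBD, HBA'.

Donors: find every N or O and count the H atoms it carries.
  atom 3 (O): bond orders sum to 2 → 0 H
  atom 8 (N): bond orders sum to 1 → 2 H
  atom 10 (N): bond orders sum to 1 → 2 H
  atom 15 (O): bond orders sum to 1 → 1 H
  atom 16 (O): bond orders sum to 2 → 0 H
Lipinski HBD = 5.
Acceptors: N atoms = 2, O atoms = 3 → HBA = 5.

5, 5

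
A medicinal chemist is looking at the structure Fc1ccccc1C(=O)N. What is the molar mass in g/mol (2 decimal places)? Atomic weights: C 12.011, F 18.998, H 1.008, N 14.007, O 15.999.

139.13 g/mol

First, the molecular formula is C7H6FNO (counting implicit H from valence).
  C: 7 × 12.011 = 84.077
  F: 1 × 18.998 = 18.998
  H: 6 × 1.008 = 6.048
  N: 1 × 14.007 = 14.007
  O: 1 × 15.999 = 15.999
Sum: 7×12.011 + 1×18.998 + 6×1.008 + 1×14.007 + 1×15.999 = 139.129 → 139.13 g/mol.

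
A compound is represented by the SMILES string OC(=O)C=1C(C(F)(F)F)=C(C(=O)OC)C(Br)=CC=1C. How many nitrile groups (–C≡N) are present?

Scan the SMILES for the nitrile motif — none present.
Groups that are present: 1 carboxylic acid, 1 ester.

0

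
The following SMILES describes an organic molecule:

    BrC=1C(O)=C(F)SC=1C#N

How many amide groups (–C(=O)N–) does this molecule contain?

Scan the SMILES for the amide motif — none present.
Groups that are present: 1 hydroxyl, 1 nitrile.

0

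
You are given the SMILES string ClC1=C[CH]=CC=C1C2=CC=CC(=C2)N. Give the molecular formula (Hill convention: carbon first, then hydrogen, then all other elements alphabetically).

C12H10ClN

Walk through each heavy atom and fill implicit hydrogens from standard valence (C 4, N 3, O 2, S 2, halogen 1):
  atom 1: Cl (halogen, monovalent) → 0 H
  atom 2: C, bond orders sum to 4 (valence 4) → 0 H
  atom 3: C, bond orders sum to 3 (valence 4) → 1 H
  atom 4: C with explicit H count 1
  atom 5: C, bond orders sum to 3 (valence 4) → 1 H
  atom 6: C, bond orders sum to 3 (valence 4) → 1 H
  atom 7: C, bond orders sum to 4 (valence 4) → 0 H
  atom 8: C, bond orders sum to 4 (valence 4) → 0 H
  atom 9: C, bond orders sum to 3 (valence 4) → 1 H
  atom 10: C, bond orders sum to 3 (valence 4) → 1 H
  atom 11: C, bond orders sum to 3 (valence 4) → 1 H
  atom 12: C, bond orders sum to 4 (valence 4) → 0 H
  atom 13: C, bond orders sum to 3 (valence 4) → 1 H
  atom 14: N, bond orders sum to 1 (valence 3) → 2 H
Totals → C:12, H:10, Cl:1, N:1.
In Hill order: C12H10ClN.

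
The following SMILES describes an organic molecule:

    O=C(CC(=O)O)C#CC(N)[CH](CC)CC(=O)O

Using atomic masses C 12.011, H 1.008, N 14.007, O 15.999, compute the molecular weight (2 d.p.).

First, the molecular formula is C11H15NO5 (counting implicit H from valence).
  C: 11 × 12.011 = 132.121
  H: 15 × 1.008 = 15.120
  N: 1 × 14.007 = 14.007
  O: 5 × 15.999 = 79.995
Sum: 11×12.011 + 15×1.008 + 1×14.007 + 5×15.999 = 241.243 → 241.24 g/mol.

241.24 g/mol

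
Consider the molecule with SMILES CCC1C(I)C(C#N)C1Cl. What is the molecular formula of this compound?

C7H9ClIN

Walk through each heavy atom and fill implicit hydrogens from standard valence (C 4, N 3, O 2, S 2, halogen 1):
  atom 1: C, bond orders sum to 1 (valence 4) → 3 H
  atom 2: C, bond orders sum to 2 (valence 4) → 2 H
  atom 3: C, bond orders sum to 3 (valence 4) → 1 H
  atom 4: C, bond orders sum to 3 (valence 4) → 1 H
  atom 5: I (halogen, monovalent) → 0 H
  atom 6: C, bond orders sum to 3 (valence 4) → 1 H
  atom 7: C, bond orders sum to 4 (valence 4) → 0 H
  atom 8: N, bond orders sum to 3 (valence 3) → 0 H
  atom 9: C, bond orders sum to 3 (valence 4) → 1 H
  atom 10: Cl (halogen, monovalent) → 0 H
Totals → C:7, H:9, Cl:1, I:1, N:1.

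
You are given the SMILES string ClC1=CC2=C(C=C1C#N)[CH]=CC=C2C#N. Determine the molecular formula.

C12H5ClN2

Walk through each heavy atom and fill implicit hydrogens from standard valence (C 4, N 3, O 2, S 2, halogen 1):
  atom 1: Cl (halogen, monovalent) → 0 H
  atom 2: C, bond orders sum to 4 (valence 4) → 0 H
  atom 3: C, bond orders sum to 3 (valence 4) → 1 H
  atom 4: C, bond orders sum to 4 (valence 4) → 0 H
  atom 5: C, bond orders sum to 4 (valence 4) → 0 H
  atom 6: C, bond orders sum to 3 (valence 4) → 1 H
  atom 7: C, bond orders sum to 4 (valence 4) → 0 H
  atom 8: C, bond orders sum to 4 (valence 4) → 0 H
  atom 9: N, bond orders sum to 3 (valence 3) → 0 H
  atom 10: C with explicit H count 1
  atom 11: C, bond orders sum to 3 (valence 4) → 1 H
  atom 12: C, bond orders sum to 3 (valence 4) → 1 H
  atom 13: C, bond orders sum to 4 (valence 4) → 0 H
  atom 14: C, bond orders sum to 4 (valence 4) → 0 H
  atom 15: N, bond orders sum to 3 (valence 3) → 0 H
Totals → C:12, H:5, Cl:1, N:2.
In Hill order: C12H5ClN2.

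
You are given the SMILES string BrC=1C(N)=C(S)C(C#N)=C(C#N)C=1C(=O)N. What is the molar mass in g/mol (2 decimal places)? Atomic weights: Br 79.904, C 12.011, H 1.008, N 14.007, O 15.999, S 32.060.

First, the molecular formula is C9H5BrN4OS (counting implicit H from valence).
  Br: 1 × 79.904 = 79.904
  C: 9 × 12.011 = 108.099
  H: 5 × 1.008 = 5.040
  N: 4 × 14.007 = 56.028
  O: 1 × 15.999 = 15.999
  S: 1 × 32.060 = 32.060
Sum: 1×79.904 + 9×12.011 + 5×1.008 + 4×14.007 + 1×15.999 + 1×32.060 = 297.130 → 297.13 g/mol.

297.13 g/mol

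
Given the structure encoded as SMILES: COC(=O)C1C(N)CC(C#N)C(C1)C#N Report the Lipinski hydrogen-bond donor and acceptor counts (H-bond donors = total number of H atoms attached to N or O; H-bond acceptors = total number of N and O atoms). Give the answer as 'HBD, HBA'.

2, 5

Donors: find every N or O and count the H atoms it carries.
  atom 2 (O): bond orders sum to 2 → 0 H
  atom 4 (O): bond orders sum to 2 → 0 H
  atom 7 (N): bond orders sum to 1 → 2 H
  atom 11 (N): bond orders sum to 3 → 0 H
  atom 15 (N): bond orders sum to 3 → 0 H
Lipinski HBD = 2.
Acceptors: N atoms = 3, O atoms = 2 → HBA = 5.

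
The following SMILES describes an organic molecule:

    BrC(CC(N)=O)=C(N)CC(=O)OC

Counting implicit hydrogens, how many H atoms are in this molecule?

Walk through each heavy atom and fill implicit hydrogens from standard valence (C 4, N 3, O 2, S 2, halogen 1):
  atom 1: Br (halogen, monovalent) → 0 H
  atom 2: C, bond orders sum to 4 (valence 4) → 0 H
  atom 3: C, bond orders sum to 2 (valence 4) → 2 H
  atom 4: C, bond orders sum to 4 (valence 4) → 0 H
  atom 5: N, bond orders sum to 1 (valence 3) → 2 H
  atom 6: O, bond orders sum to 2 (valence 2) → 0 H
  atom 7: C, bond orders sum to 4 (valence 4) → 0 H
  atom 8: N, bond orders sum to 1 (valence 3) → 2 H
  atom 9: C, bond orders sum to 2 (valence 4) → 2 H
  atom 10: C, bond orders sum to 4 (valence 4) → 0 H
  atom 11: O, bond orders sum to 2 (valence 2) → 0 H
  atom 12: O, bond orders sum to 2 (valence 2) → 0 H
  atom 13: C, bond orders sum to 1 (valence 4) → 3 H
Total hydrogens: 11.

11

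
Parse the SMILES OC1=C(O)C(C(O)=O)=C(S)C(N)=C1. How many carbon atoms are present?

7

Count every carbon token in the SMILES (each C, including those in ring-closure positions and inside branches).
Carbon count: 7.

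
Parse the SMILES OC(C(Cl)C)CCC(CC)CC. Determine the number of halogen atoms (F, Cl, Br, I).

1

Halogen atoms appear at heavy-atom position 4 (1×Cl).
Other groups present: 1 hydroxyl.
Halogen count: 1.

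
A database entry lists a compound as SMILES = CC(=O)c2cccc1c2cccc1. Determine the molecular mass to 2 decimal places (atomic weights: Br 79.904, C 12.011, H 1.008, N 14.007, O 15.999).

First, the molecular formula is C12H10O (counting implicit H from valence).
  C: 12 × 12.011 = 144.132
  H: 10 × 1.008 = 10.080
  O: 1 × 15.999 = 15.999
Sum: 12×12.011 + 10×1.008 + 1×15.999 = 170.211 → 170.21 g/mol.

170.21 g/mol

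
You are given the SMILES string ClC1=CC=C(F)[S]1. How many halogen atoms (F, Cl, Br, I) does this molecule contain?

Halogen atoms appear at heavy-atom positions 1, 6 (1×Cl, 1×F).
Halogen count: 2.

2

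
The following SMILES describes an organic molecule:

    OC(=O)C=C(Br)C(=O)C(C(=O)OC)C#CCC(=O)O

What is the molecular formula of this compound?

C11H9BrO7

Walk through each heavy atom and fill implicit hydrogens from standard valence (C 4, N 3, O 2, S 2, halogen 1):
  atom 1: O, bond orders sum to 1 (valence 2) → 1 H
  atom 2: C, bond orders sum to 4 (valence 4) → 0 H
  atom 3: O, bond orders sum to 2 (valence 2) → 0 H
  atom 4: C, bond orders sum to 3 (valence 4) → 1 H
  atom 5: C, bond orders sum to 4 (valence 4) → 0 H
  atom 6: Br (halogen, monovalent) → 0 H
  atom 7: C, bond orders sum to 4 (valence 4) → 0 H
  atom 8: O, bond orders sum to 2 (valence 2) → 0 H
  atom 9: C, bond orders sum to 3 (valence 4) → 1 H
  atom 10: C, bond orders sum to 4 (valence 4) → 0 H
  atom 11: O, bond orders sum to 2 (valence 2) → 0 H
  atom 12: O, bond orders sum to 2 (valence 2) → 0 H
  atom 13: C, bond orders sum to 1 (valence 4) → 3 H
  atom 14: C, bond orders sum to 4 (valence 4) → 0 H
  atom 15: C, bond orders sum to 4 (valence 4) → 0 H
  atom 16: C, bond orders sum to 2 (valence 4) → 2 H
  atom 17: C, bond orders sum to 4 (valence 4) → 0 H
  atom 18: O, bond orders sum to 2 (valence 2) → 0 H
  atom 19: O, bond orders sum to 1 (valence 2) → 1 H
Totals → C:11, H:9, Br:1, O:7.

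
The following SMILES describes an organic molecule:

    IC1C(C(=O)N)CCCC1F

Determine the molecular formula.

C7H11FINO

Walk through each heavy atom and fill implicit hydrogens from standard valence (C 4, N 3, O 2, S 2, halogen 1):
  atom 1: I (halogen, monovalent) → 0 H
  atom 2: C, bond orders sum to 3 (valence 4) → 1 H
  atom 3: C, bond orders sum to 3 (valence 4) → 1 H
  atom 4: C, bond orders sum to 4 (valence 4) → 0 H
  atom 5: O, bond orders sum to 2 (valence 2) → 0 H
  atom 6: N, bond orders sum to 1 (valence 3) → 2 H
  atom 7: C, bond orders sum to 2 (valence 4) → 2 H
  atom 8: C, bond orders sum to 2 (valence 4) → 2 H
  atom 9: C, bond orders sum to 2 (valence 4) → 2 H
  atom 10: C, bond orders sum to 3 (valence 4) → 1 H
  atom 11: F (halogen, monovalent) → 0 H
Totals → C:7, H:11, F:1, I:1, N:1, O:1.
In Hill order: C7H11FINO.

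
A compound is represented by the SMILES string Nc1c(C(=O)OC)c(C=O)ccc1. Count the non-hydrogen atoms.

13

Every atom symbol written in the SMILES (organic subset) is one heavy atom; implicit H are not written.
Heavy atoms by element → C:9, N:1, O:3.
Total: 13.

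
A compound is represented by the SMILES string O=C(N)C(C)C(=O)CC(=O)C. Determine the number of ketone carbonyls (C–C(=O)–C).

The ketone motif appears at heavy-atom positions 6, 9 in the SMILES.
Other groups present: 1 amide.
Ketone count: 2.

2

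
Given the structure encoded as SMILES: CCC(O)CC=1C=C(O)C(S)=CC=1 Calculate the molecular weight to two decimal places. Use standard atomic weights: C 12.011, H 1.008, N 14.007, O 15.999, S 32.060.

First, the molecular formula is C10H14O2S (counting implicit H from valence).
  C: 10 × 12.011 = 120.110
  H: 14 × 1.008 = 14.112
  O: 2 × 15.999 = 31.998
  S: 1 × 32.060 = 32.060
Sum: 10×12.011 + 14×1.008 + 2×15.999 + 1×32.060 = 198.280 → 198.28 g/mol.

198.28 g/mol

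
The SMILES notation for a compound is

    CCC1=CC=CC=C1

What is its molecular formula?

Walk through each heavy atom and fill implicit hydrogens from standard valence (C 4, N 3, O 2, S 2, halogen 1):
  atom 1: C, bond orders sum to 1 (valence 4) → 3 H
  atom 2: C, bond orders sum to 2 (valence 4) → 2 H
  atom 3: C, bond orders sum to 4 (valence 4) → 0 H
  atom 4: C, bond orders sum to 3 (valence 4) → 1 H
  atom 5: C, bond orders sum to 3 (valence 4) → 1 H
  atom 6: C, bond orders sum to 3 (valence 4) → 1 H
  atom 7: C, bond orders sum to 3 (valence 4) → 1 H
  atom 8: C, bond orders sum to 3 (valence 4) → 1 H
Totals → C:8, H:10.

C8H10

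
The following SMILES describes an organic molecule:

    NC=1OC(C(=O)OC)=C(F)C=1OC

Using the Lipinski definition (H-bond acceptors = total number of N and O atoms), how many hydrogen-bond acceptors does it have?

N atoms: 1; O atoms: 4.
Lipinski HBA = 1 + 4 = 5.

5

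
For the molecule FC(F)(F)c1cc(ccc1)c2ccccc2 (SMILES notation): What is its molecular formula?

C13H9F3

Walk through each heavy atom and fill implicit hydrogens from standard valence (C 4, N 3, O 2, S 2, halogen 1); for lowercase aromatic atoms, an aromatic c carries 1 H when it has two neighbours and 0 H with three, and aromatic n carries 0 H:
  atom 1: F (halogen, monovalent) → 0 H
  atom 2: C, bond orders sum to 4 (valence 4) → 0 H
  atom 3: F (halogen, monovalent) → 0 H
  atom 4: F (halogen, monovalent) → 0 H
  atom 5: aromatic c, 3 neighbours → 0 H
  atom 6: aromatic c, 2 neighbours → 1 H
  atom 7: aromatic c, 3 neighbours → 0 H
  atom 8: aromatic c, 2 neighbours → 1 H
  atom 9: aromatic c, 2 neighbours → 1 H
  atom 10: aromatic c, 2 neighbours → 1 H
  atom 11: aromatic c, 3 neighbours → 0 H
  atom 12: aromatic c, 2 neighbours → 1 H
  atom 13: aromatic c, 2 neighbours → 1 H
  atom 14: aromatic c, 2 neighbours → 1 H
  atom 15: aromatic c, 2 neighbours → 1 H
  atom 16: aromatic c, 2 neighbours → 1 H
Totals → C:13, H:9, F:3.
In Hill order: C13H9F3.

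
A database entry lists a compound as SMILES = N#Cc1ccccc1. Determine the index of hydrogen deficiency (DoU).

Molecular formula: C7H5N.
DoU = (2C + 2 + N − H − X) / 2, where X is the halogen count and O/S are ignored.
    = (2·7 + 2 + 1 − 5 − 0) / 2 = 12 / 2 = 6.

6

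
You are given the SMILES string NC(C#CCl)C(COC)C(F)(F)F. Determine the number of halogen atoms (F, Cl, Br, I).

4

Halogen atoms appear at heavy-atom positions 5, 11, 12, 13 (1×Cl, 3×F).
Other groups present: 1 alkyne, 1 ether, 1 primary amine.
Halogen count: 4.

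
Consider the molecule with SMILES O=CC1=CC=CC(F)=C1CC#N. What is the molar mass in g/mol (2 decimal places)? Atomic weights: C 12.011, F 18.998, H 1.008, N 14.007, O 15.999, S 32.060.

163.15 g/mol

First, the molecular formula is C9H6FNO (counting implicit H from valence).
  C: 9 × 12.011 = 108.099
  F: 1 × 18.998 = 18.998
  H: 6 × 1.008 = 6.048
  N: 1 × 14.007 = 14.007
  O: 1 × 15.999 = 15.999
Sum: 9×12.011 + 1×18.998 + 6×1.008 + 1×14.007 + 1×15.999 = 163.151 → 163.15 g/mol.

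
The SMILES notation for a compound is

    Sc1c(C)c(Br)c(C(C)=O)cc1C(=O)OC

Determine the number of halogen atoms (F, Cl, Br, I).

1

Halogen atoms appear at heavy-atom position 6 (1×Br).
Other groups present: 1 ester, 1 ketone, 1 thiol.
Halogen count: 1.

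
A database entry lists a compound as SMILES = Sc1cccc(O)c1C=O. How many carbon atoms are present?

7

Count every carbon token in the SMILES (each C, including those in ring-closure positions and inside branches).
Carbon count: 7.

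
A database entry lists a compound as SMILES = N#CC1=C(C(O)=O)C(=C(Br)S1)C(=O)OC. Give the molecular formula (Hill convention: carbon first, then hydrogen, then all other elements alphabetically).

C8H4BrNO4S

Walk through each heavy atom and fill implicit hydrogens from standard valence (C 4, N 3, O 2, S 2, halogen 1):
  atom 1: N, bond orders sum to 3 (valence 3) → 0 H
  atom 2: C, bond orders sum to 4 (valence 4) → 0 H
  atom 3: C, bond orders sum to 4 (valence 4) → 0 H
  atom 4: C, bond orders sum to 4 (valence 4) → 0 H
  atom 5: C, bond orders sum to 4 (valence 4) → 0 H
  atom 6: O, bond orders sum to 1 (valence 2) → 1 H
  atom 7: O, bond orders sum to 2 (valence 2) → 0 H
  atom 8: C, bond orders sum to 4 (valence 4) → 0 H
  atom 9: C, bond orders sum to 4 (valence 4) → 0 H
  atom 10: Br (halogen, monovalent) → 0 H
  atom 11: S, bond orders sum to 2 (valence 2) → 0 H
  atom 12: C, bond orders sum to 4 (valence 4) → 0 H
  atom 13: O, bond orders sum to 2 (valence 2) → 0 H
  atom 14: O, bond orders sum to 2 (valence 2) → 0 H
  atom 15: C, bond orders sum to 1 (valence 4) → 3 H
Totals → C:8, H:4, Br:1, N:1, O:4, S:1.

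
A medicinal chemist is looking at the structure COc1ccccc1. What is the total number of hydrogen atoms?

Walk through each heavy atom and fill implicit hydrogens from standard valence (C 4, N 3, O 2, S 2, halogen 1); for lowercase aromatic atoms, an aromatic c carries 1 H when it has two neighbours and 0 H with three, and aromatic n carries 0 H:
  atom 1: C, bond orders sum to 1 (valence 4) → 3 H
  atom 2: O, bond orders sum to 2 (valence 2) → 0 H
  atom 3: aromatic c, 3 neighbours → 0 H
  atom 4: aromatic c, 2 neighbours → 1 H
  atom 5: aromatic c, 2 neighbours → 1 H
  atom 6: aromatic c, 2 neighbours → 1 H
  atom 7: aromatic c, 2 neighbours → 1 H
  atom 8: aromatic c, 2 neighbours → 1 H
Total hydrogens: 8.

8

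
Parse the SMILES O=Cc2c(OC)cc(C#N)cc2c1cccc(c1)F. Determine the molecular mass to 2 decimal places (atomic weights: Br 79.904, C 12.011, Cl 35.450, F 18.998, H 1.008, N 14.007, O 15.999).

255.25 g/mol

First, the molecular formula is C15H10FNO2 (counting implicit H from valence).
  C: 15 × 12.011 = 180.165
  F: 1 × 18.998 = 18.998
  H: 10 × 1.008 = 10.080
  N: 1 × 14.007 = 14.007
  O: 2 × 15.999 = 31.998
Sum: 15×12.011 + 1×18.998 + 10×1.008 + 1×14.007 + 2×15.999 = 255.248 → 255.25 g/mol.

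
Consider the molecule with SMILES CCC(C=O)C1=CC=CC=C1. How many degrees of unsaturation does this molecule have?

Molecular formula: C10H12O.
DoU = (2C + 2 + N − H − X) / 2, where X is the halogen count and O/S are ignored.
    = (2·10 + 2 + 0 − 12 − 0) / 2 = 10 / 2 = 5.

5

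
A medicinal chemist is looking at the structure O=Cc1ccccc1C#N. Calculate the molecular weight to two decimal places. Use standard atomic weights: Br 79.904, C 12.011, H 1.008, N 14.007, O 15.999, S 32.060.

First, the molecular formula is C8H5NO (counting implicit H from valence).
  C: 8 × 12.011 = 96.088
  H: 5 × 1.008 = 5.040
  N: 1 × 14.007 = 14.007
  O: 1 × 15.999 = 15.999
Sum: 8×12.011 + 5×1.008 + 1×14.007 + 1×15.999 = 131.134 → 131.13 g/mol.

131.13 g/mol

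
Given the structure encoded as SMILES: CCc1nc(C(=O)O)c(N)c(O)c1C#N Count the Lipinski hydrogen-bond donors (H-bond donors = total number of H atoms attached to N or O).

4

Donors: find every N or O and count the H atoms it carries.
  atom 4 (N): bond orders sum to 3 → 0 H
  atom 7 (O): bond orders sum to 2 → 0 H
  atom 8 (O): bond orders sum to 1 → 1 H
  atom 10 (N): bond orders sum to 1 → 2 H
  atom 12 (O): bond orders sum to 1 → 1 H
  atom 15 (N): bond orders sum to 3 → 0 H
Lipinski HBD = 4.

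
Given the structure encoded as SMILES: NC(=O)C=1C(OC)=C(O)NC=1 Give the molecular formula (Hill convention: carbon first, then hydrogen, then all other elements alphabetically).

Walk through each heavy atom and fill implicit hydrogens from standard valence (C 4, N 3, O 2, S 2, halogen 1):
  atom 1: N, bond orders sum to 1 (valence 3) → 2 H
  atom 2: C, bond orders sum to 4 (valence 4) → 0 H
  atom 3: O, bond orders sum to 2 (valence 2) → 0 H
  atom 4: C, bond orders sum to 4 (valence 4) → 0 H
  atom 5: C, bond orders sum to 4 (valence 4) → 0 H
  atom 6: O, bond orders sum to 2 (valence 2) → 0 H
  atom 7: C, bond orders sum to 1 (valence 4) → 3 H
  atom 8: C, bond orders sum to 4 (valence 4) → 0 H
  atom 9: O, bond orders sum to 1 (valence 2) → 1 H
  atom 10: N, bond orders sum to 2 (valence 3) → 1 H
  atom 11: C, bond orders sum to 3 (valence 4) → 1 H
Totals → C:6, H:8, N:2, O:3.

C6H8N2O3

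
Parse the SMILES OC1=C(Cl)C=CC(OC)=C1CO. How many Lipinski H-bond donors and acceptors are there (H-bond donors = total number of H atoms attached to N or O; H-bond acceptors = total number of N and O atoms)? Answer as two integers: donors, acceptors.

2, 3

Donors: find every N or O and count the H atoms it carries.
  atom 1 (O): bond orders sum to 1 → 1 H
  atom 8 (O): bond orders sum to 2 → 0 H
  atom 12 (O): bond orders sum to 1 → 1 H
Lipinski HBD = 2.
Acceptors: N atoms = 0, O atoms = 3 → HBA = 3.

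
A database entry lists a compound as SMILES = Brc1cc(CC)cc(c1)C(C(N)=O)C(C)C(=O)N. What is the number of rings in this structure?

In SMILES, each pair of matching ring-closure digits denotes one ring-closing bond; the number of such bonds equals the number of independent rings.
Ring-closure bonds here: 1.

1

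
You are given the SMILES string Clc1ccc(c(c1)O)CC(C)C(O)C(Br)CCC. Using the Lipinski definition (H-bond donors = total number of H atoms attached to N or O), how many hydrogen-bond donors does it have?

Donors: find every N or O and count the H atoms it carries.
  atom 8 (O): bond orders sum to 1 → 1 H
  atom 13 (O): bond orders sum to 1 → 1 H
Lipinski HBD = 2.

2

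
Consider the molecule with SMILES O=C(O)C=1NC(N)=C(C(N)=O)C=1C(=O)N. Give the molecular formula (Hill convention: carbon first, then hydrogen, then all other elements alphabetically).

C7H8N4O4

Walk through each heavy atom and fill implicit hydrogens from standard valence (C 4, N 3, O 2, S 2, halogen 1):
  atom 1: O, bond orders sum to 2 (valence 2) → 0 H
  atom 2: C, bond orders sum to 4 (valence 4) → 0 H
  atom 3: O, bond orders sum to 1 (valence 2) → 1 H
  atom 4: C, bond orders sum to 4 (valence 4) → 0 H
  atom 5: N, bond orders sum to 2 (valence 3) → 1 H
  atom 6: C, bond orders sum to 4 (valence 4) → 0 H
  atom 7: N, bond orders sum to 1 (valence 3) → 2 H
  atom 8: C, bond orders sum to 4 (valence 4) → 0 H
  atom 9: C, bond orders sum to 4 (valence 4) → 0 H
  atom 10: N, bond orders sum to 1 (valence 3) → 2 H
  atom 11: O, bond orders sum to 2 (valence 2) → 0 H
  atom 12: C, bond orders sum to 4 (valence 4) → 0 H
  atom 13: C, bond orders sum to 4 (valence 4) → 0 H
  atom 14: O, bond orders sum to 2 (valence 2) → 0 H
  atom 15: N, bond orders sum to 1 (valence 3) → 2 H
Totals → C:7, H:8, N:4, O:4.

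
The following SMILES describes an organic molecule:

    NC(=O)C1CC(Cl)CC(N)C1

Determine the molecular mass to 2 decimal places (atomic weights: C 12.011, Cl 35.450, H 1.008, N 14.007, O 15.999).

176.64 g/mol

First, the molecular formula is C7H13ClN2O (counting implicit H from valence).
  C: 7 × 12.011 = 84.077
  Cl: 1 × 35.450 = 35.450
  H: 13 × 1.008 = 13.104
  N: 2 × 14.007 = 28.014
  O: 1 × 15.999 = 15.999
Sum: 7×12.011 + 1×35.450 + 13×1.008 + 2×14.007 + 1×15.999 = 176.644 → 176.64 g/mol.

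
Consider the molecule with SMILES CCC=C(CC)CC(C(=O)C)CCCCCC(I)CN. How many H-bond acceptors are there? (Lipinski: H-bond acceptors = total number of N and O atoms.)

2

N atoms: 1; O atoms: 1.
Lipinski HBA = 1 + 1 = 2.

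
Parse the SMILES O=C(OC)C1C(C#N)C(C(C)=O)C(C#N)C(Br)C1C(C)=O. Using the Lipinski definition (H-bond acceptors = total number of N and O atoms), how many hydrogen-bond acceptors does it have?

6

N atoms: 2; O atoms: 4.
Lipinski HBA = 2 + 4 = 6.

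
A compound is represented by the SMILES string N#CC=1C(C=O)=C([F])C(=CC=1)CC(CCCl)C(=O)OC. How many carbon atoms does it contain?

Count every carbon token in the SMILES (each C, including those in ring-closure positions and inside branches).
Carbon count: 14.

14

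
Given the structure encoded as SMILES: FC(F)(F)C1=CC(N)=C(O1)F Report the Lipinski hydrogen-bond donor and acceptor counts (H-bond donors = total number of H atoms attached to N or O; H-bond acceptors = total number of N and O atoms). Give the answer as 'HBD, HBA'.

2, 2

Donors: find every N or O and count the H atoms it carries.
  atom 8 (N): bond orders sum to 1 → 2 H
  atom 10 (O): bond orders sum to 2 → 0 H
Lipinski HBD = 2.
Acceptors: N atoms = 1, O atoms = 1 → HBA = 2.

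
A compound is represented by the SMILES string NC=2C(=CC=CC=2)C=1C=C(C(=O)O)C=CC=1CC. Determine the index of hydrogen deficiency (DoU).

Degree of unsaturation = (number of rings) + (number of π bonds).
Ring closures in the SMILES: 2.
π bonds: 7 double bonds (each 1 DoU) → 7 DoU from unsaturation.
Total DoU = 2 + 7 = 9.

9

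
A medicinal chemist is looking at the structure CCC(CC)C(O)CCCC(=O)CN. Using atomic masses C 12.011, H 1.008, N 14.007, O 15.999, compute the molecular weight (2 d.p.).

201.31 g/mol

First, the molecular formula is C11H23NO2 (counting implicit H from valence).
  C: 11 × 12.011 = 132.121
  H: 23 × 1.008 = 23.184
  N: 1 × 14.007 = 14.007
  O: 2 × 15.999 = 31.998
Sum: 11×12.011 + 23×1.008 + 1×14.007 + 2×15.999 = 201.310 → 201.31 g/mol.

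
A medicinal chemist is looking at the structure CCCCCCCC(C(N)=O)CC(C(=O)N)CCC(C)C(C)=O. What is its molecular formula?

C18H34N2O3

Walk through each heavy atom and fill implicit hydrogens from standard valence (C 4, N 3, O 2, S 2, halogen 1):
  atom 1: C, bond orders sum to 1 (valence 4) → 3 H
  atom 2: C, bond orders sum to 2 (valence 4) → 2 H
  atom 3: C, bond orders sum to 2 (valence 4) → 2 H
  atom 4: C, bond orders sum to 2 (valence 4) → 2 H
  atom 5: C, bond orders sum to 2 (valence 4) → 2 H
  atom 6: C, bond orders sum to 2 (valence 4) → 2 H
  atom 7: C, bond orders sum to 2 (valence 4) → 2 H
  atom 8: C, bond orders sum to 3 (valence 4) → 1 H
  atom 9: C, bond orders sum to 4 (valence 4) → 0 H
  atom 10: N, bond orders sum to 1 (valence 3) → 2 H
  atom 11: O, bond orders sum to 2 (valence 2) → 0 H
  atom 12: C, bond orders sum to 2 (valence 4) → 2 H
  atom 13: C, bond orders sum to 3 (valence 4) → 1 H
  atom 14: C, bond orders sum to 4 (valence 4) → 0 H
  atom 15: O, bond orders sum to 2 (valence 2) → 0 H
  atom 16: N, bond orders sum to 1 (valence 3) → 2 H
  atom 17: C, bond orders sum to 2 (valence 4) → 2 H
  atom 18: C, bond orders sum to 2 (valence 4) → 2 H
  atom 19: C, bond orders sum to 3 (valence 4) → 1 H
  atom 20: C, bond orders sum to 1 (valence 4) → 3 H
  atom 21: C, bond orders sum to 4 (valence 4) → 0 H
  atom 22: C, bond orders sum to 1 (valence 4) → 3 H
  atom 23: O, bond orders sum to 2 (valence 2) → 0 H
Totals → C:18, H:34, N:2, O:3.
In Hill order: C18H34N2O3.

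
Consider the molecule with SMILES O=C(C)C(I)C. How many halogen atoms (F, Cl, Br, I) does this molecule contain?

1

Halogen atoms appear at heavy-atom position 5 (1×I).
Other groups present: 1 ketone.
Halogen count: 1.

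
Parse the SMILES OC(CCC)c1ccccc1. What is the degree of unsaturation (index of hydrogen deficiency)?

Molecular formula: C10H14O.
DoU = (2C + 2 + N − H − X) / 2, where X is the halogen count and O/S are ignored.
    = (2·10 + 2 + 0 − 14 − 0) / 2 = 8 / 2 = 4.

4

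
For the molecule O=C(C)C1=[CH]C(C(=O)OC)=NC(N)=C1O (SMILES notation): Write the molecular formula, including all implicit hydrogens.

C9H10N2O4

Walk through each heavy atom and fill implicit hydrogens from standard valence (C 4, N 3, O 2, S 2, halogen 1):
  atom 1: O, bond orders sum to 2 (valence 2) → 0 H
  atom 2: C, bond orders sum to 4 (valence 4) → 0 H
  atom 3: C, bond orders sum to 1 (valence 4) → 3 H
  atom 4: C, bond orders sum to 4 (valence 4) → 0 H
  atom 5: C with explicit H count 1
  atom 6: C, bond orders sum to 4 (valence 4) → 0 H
  atom 7: C, bond orders sum to 4 (valence 4) → 0 H
  atom 8: O, bond orders sum to 2 (valence 2) → 0 H
  atom 9: O, bond orders sum to 2 (valence 2) → 0 H
  atom 10: C, bond orders sum to 1 (valence 4) → 3 H
  atom 11: N, bond orders sum to 3 (valence 3) → 0 H
  atom 12: C, bond orders sum to 4 (valence 4) → 0 H
  atom 13: N, bond orders sum to 1 (valence 3) → 2 H
  atom 14: C, bond orders sum to 4 (valence 4) → 0 H
  atom 15: O, bond orders sum to 1 (valence 2) → 1 H
Totals → C:9, H:10, N:2, O:4.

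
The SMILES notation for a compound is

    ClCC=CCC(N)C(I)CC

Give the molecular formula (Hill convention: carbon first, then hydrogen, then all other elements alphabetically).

Walk through each heavy atom and fill implicit hydrogens from standard valence (C 4, N 3, O 2, S 2, halogen 1):
  atom 1: Cl (halogen, monovalent) → 0 H
  atom 2: C, bond orders sum to 2 (valence 4) → 2 H
  atom 3: C, bond orders sum to 3 (valence 4) → 1 H
  atom 4: C, bond orders sum to 3 (valence 4) → 1 H
  atom 5: C, bond orders sum to 2 (valence 4) → 2 H
  atom 6: C, bond orders sum to 3 (valence 4) → 1 H
  atom 7: N, bond orders sum to 1 (valence 3) → 2 H
  atom 8: C, bond orders sum to 3 (valence 4) → 1 H
  atom 9: I (halogen, monovalent) → 0 H
  atom 10: C, bond orders sum to 2 (valence 4) → 2 H
  atom 11: C, bond orders sum to 1 (valence 4) → 3 H
Totals → C:8, H:15, Cl:1, I:1, N:1.

C8H15ClIN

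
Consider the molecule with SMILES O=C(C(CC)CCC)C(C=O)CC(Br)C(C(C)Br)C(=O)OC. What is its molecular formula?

Walk through each heavy atom and fill implicit hydrogens from standard valence (C 4, N 3, O 2, S 2, halogen 1):
  atom 1: O, bond orders sum to 2 (valence 2) → 0 H
  atom 2: C, bond orders sum to 4 (valence 4) → 0 H
  atom 3: C, bond orders sum to 3 (valence 4) → 1 H
  atom 4: C, bond orders sum to 2 (valence 4) → 2 H
  atom 5: C, bond orders sum to 1 (valence 4) → 3 H
  atom 6: C, bond orders sum to 2 (valence 4) → 2 H
  atom 7: C, bond orders sum to 2 (valence 4) → 2 H
  atom 8: C, bond orders sum to 1 (valence 4) → 3 H
  atom 9: C, bond orders sum to 3 (valence 4) → 1 H
  atom 10: C, bond orders sum to 3 (valence 4) → 1 H
  atom 11: O, bond orders sum to 2 (valence 2) → 0 H
  atom 12: C, bond orders sum to 2 (valence 4) → 2 H
  atom 13: C, bond orders sum to 3 (valence 4) → 1 H
  atom 14: Br (halogen, monovalent) → 0 H
  atom 15: C, bond orders sum to 3 (valence 4) → 1 H
  atom 16: C, bond orders sum to 3 (valence 4) → 1 H
  atom 17: C, bond orders sum to 1 (valence 4) → 3 H
  atom 18: Br (halogen, monovalent) → 0 H
  atom 19: C, bond orders sum to 4 (valence 4) → 0 H
  atom 20: O, bond orders sum to 2 (valence 2) → 0 H
  atom 21: O, bond orders sum to 2 (valence 2) → 0 H
  atom 22: C, bond orders sum to 1 (valence 4) → 3 H
Totals → C:16, H:26, Br:2, O:4.

C16H26Br2O4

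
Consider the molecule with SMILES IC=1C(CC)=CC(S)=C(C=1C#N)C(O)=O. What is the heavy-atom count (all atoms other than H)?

Every atom symbol written in the SMILES (organic subset) is one heavy atom; implicit H are not written.
Heavy atoms by element → C:10, I:1, N:1, O:2, S:1.
Total: 15.

15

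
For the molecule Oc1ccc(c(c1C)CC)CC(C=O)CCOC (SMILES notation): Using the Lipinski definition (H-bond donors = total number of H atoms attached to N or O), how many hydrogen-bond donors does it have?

Donors: find every N or O and count the H atoms it carries.
  atom 1 (O): bond orders sum to 1 → 1 H
  atom 14 (O): bond orders sum to 2 → 0 H
  atom 17 (O): bond orders sum to 2 → 0 H
Lipinski HBD = 1.

1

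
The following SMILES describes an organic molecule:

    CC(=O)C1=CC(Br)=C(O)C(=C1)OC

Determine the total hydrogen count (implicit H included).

9

Walk through each heavy atom and fill implicit hydrogens from standard valence (C 4, N 3, O 2, S 2, halogen 1):
  atom 1: C, bond orders sum to 1 (valence 4) → 3 H
  atom 2: C, bond orders sum to 4 (valence 4) → 0 H
  atom 3: O, bond orders sum to 2 (valence 2) → 0 H
  atom 4: C, bond orders sum to 4 (valence 4) → 0 H
  atom 5: C, bond orders sum to 3 (valence 4) → 1 H
  atom 6: C, bond orders sum to 4 (valence 4) → 0 H
  atom 7: Br (halogen, monovalent) → 0 H
  atom 8: C, bond orders sum to 4 (valence 4) → 0 H
  atom 9: O, bond orders sum to 1 (valence 2) → 1 H
  atom 10: C, bond orders sum to 4 (valence 4) → 0 H
  atom 11: C, bond orders sum to 3 (valence 4) → 1 H
  atom 12: O, bond orders sum to 2 (valence 2) → 0 H
  atom 13: C, bond orders sum to 1 (valence 4) → 3 H
Total hydrogens: 9.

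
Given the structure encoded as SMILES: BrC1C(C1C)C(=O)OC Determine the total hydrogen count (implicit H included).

Walk through each heavy atom and fill implicit hydrogens from standard valence (C 4, N 3, O 2, S 2, halogen 1):
  atom 1: Br (halogen, monovalent) → 0 H
  atom 2: C, bond orders sum to 3 (valence 4) → 1 H
  atom 3: C, bond orders sum to 3 (valence 4) → 1 H
  atom 4: C, bond orders sum to 3 (valence 4) → 1 H
  atom 5: C, bond orders sum to 1 (valence 4) → 3 H
  atom 6: C, bond orders sum to 4 (valence 4) → 0 H
  atom 7: O, bond orders sum to 2 (valence 2) → 0 H
  atom 8: O, bond orders sum to 2 (valence 2) → 0 H
  atom 9: C, bond orders sum to 1 (valence 4) → 3 H
Total hydrogens: 9.

9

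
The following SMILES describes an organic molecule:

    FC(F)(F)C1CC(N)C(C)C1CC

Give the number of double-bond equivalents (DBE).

1

Degree of unsaturation = (number of rings) + (number of π bonds).
Ring closures in the SMILES: 1.
π bonds: none → 0 DoU from unsaturation.
Total DoU = 1 + 0 = 1.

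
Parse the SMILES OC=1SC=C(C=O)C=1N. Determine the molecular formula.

Walk through each heavy atom and fill implicit hydrogens from standard valence (C 4, N 3, O 2, S 2, halogen 1):
  atom 1: O, bond orders sum to 1 (valence 2) → 1 H
  atom 2: C, bond orders sum to 4 (valence 4) → 0 H
  atom 3: S, bond orders sum to 2 (valence 2) → 0 H
  atom 4: C, bond orders sum to 3 (valence 4) → 1 H
  atom 5: C, bond orders sum to 4 (valence 4) → 0 H
  atom 6: C, bond orders sum to 3 (valence 4) → 1 H
  atom 7: O, bond orders sum to 2 (valence 2) → 0 H
  atom 8: C, bond orders sum to 4 (valence 4) → 0 H
  atom 9: N, bond orders sum to 1 (valence 3) → 2 H
Totals → C:5, H:5, N:1, O:2, S:1.
In Hill order: C5H5NO2S.

C5H5NO2S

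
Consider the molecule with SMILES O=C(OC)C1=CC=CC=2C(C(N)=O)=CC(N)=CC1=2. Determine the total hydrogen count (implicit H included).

Walk through each heavy atom and fill implicit hydrogens from standard valence (C 4, N 3, O 2, S 2, halogen 1):
  atom 1: O, bond orders sum to 2 (valence 2) → 0 H
  atom 2: C, bond orders sum to 4 (valence 4) → 0 H
  atom 3: O, bond orders sum to 2 (valence 2) → 0 H
  atom 4: C, bond orders sum to 1 (valence 4) → 3 H
  atom 5: C, bond orders sum to 4 (valence 4) → 0 H
  atom 6: C, bond orders sum to 3 (valence 4) → 1 H
  atom 7: C, bond orders sum to 3 (valence 4) → 1 H
  atom 8: C, bond orders sum to 3 (valence 4) → 1 H
  atom 9: C, bond orders sum to 4 (valence 4) → 0 H
  atom 10: C, bond orders sum to 4 (valence 4) → 0 H
  atom 11: C, bond orders sum to 4 (valence 4) → 0 H
  atom 12: N, bond orders sum to 1 (valence 3) → 2 H
  atom 13: O, bond orders sum to 2 (valence 2) → 0 H
  atom 14: C, bond orders sum to 3 (valence 4) → 1 H
  atom 15: C, bond orders sum to 4 (valence 4) → 0 H
  atom 16: N, bond orders sum to 1 (valence 3) → 2 H
  atom 17: C, bond orders sum to 3 (valence 4) → 1 H
  atom 18: C, bond orders sum to 4 (valence 4) → 0 H
Total hydrogens: 12.

12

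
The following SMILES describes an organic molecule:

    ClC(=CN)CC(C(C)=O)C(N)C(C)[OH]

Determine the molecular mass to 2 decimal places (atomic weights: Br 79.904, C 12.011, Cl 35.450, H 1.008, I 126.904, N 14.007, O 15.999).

First, the molecular formula is C9H17ClN2O2 (counting implicit H from valence).
  C: 9 × 12.011 = 108.099
  Cl: 1 × 35.450 = 35.450
  H: 17 × 1.008 = 17.136
  N: 2 × 14.007 = 28.014
  O: 2 × 15.999 = 31.998
Sum: 9×12.011 + 1×35.450 + 17×1.008 + 2×14.007 + 2×15.999 = 220.697 → 220.70 g/mol.

220.70 g/mol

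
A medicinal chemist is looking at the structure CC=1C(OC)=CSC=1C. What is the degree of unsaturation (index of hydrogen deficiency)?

3

Degree of unsaturation = (number of rings) + (number of π bonds).
Ring closures in the SMILES: 1.
π bonds: 2 double bonds (each 1 DoU) → 2 DoU from unsaturation.
Total DoU = 1 + 2 = 3.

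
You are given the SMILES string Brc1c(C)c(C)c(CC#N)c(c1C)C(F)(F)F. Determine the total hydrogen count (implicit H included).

11

Walk through each heavy atom and fill implicit hydrogens from standard valence (C 4, N 3, O 2, S 2, halogen 1); for lowercase aromatic atoms, an aromatic c carries 1 H when it has two neighbours and 0 H with three, and aromatic n carries 0 H:
  atom 1: Br (halogen, monovalent) → 0 H
  atom 2: aromatic c, 3 neighbours → 0 H
  atom 3: aromatic c, 3 neighbours → 0 H
  atom 4: C, bond orders sum to 1 (valence 4) → 3 H
  atom 5: aromatic c, 3 neighbours → 0 H
  atom 6: C, bond orders sum to 1 (valence 4) → 3 H
  atom 7: aromatic c, 3 neighbours → 0 H
  atom 8: C, bond orders sum to 2 (valence 4) → 2 H
  atom 9: C, bond orders sum to 4 (valence 4) → 0 H
  atom 10: N, bond orders sum to 3 (valence 3) → 0 H
  atom 11: aromatic c, 3 neighbours → 0 H
  atom 12: aromatic c, 3 neighbours → 0 H
  atom 13: C, bond orders sum to 1 (valence 4) → 3 H
  atom 14: C, bond orders sum to 4 (valence 4) → 0 H
  atom 15: F (halogen, monovalent) → 0 H
  atom 16: F (halogen, monovalent) → 0 H
  atom 17: F (halogen, monovalent) → 0 H
Total hydrogens: 11.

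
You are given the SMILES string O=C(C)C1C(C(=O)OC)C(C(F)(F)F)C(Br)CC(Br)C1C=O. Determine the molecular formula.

Walk through each heavy atom and fill implicit hydrogens from standard valence (C 4, N 3, O 2, S 2, halogen 1):
  atom 1: O, bond orders sum to 2 (valence 2) → 0 H
  atom 2: C, bond orders sum to 4 (valence 4) → 0 H
  atom 3: C, bond orders sum to 1 (valence 4) → 3 H
  atom 4: C, bond orders sum to 3 (valence 4) → 1 H
  atom 5: C, bond orders sum to 3 (valence 4) → 1 H
  atom 6: C, bond orders sum to 4 (valence 4) → 0 H
  atom 7: O, bond orders sum to 2 (valence 2) → 0 H
  atom 8: O, bond orders sum to 2 (valence 2) → 0 H
  atom 9: C, bond orders sum to 1 (valence 4) → 3 H
  atom 10: C, bond orders sum to 3 (valence 4) → 1 H
  atom 11: C, bond orders sum to 4 (valence 4) → 0 H
  atom 12: F (halogen, monovalent) → 0 H
  atom 13: F (halogen, monovalent) → 0 H
  atom 14: F (halogen, monovalent) → 0 H
  atom 15: C, bond orders sum to 3 (valence 4) → 1 H
  atom 16: Br (halogen, monovalent) → 0 H
  atom 17: C, bond orders sum to 2 (valence 4) → 2 H
  atom 18: C, bond orders sum to 3 (valence 4) → 1 H
  atom 19: Br (halogen, monovalent) → 0 H
  atom 20: C, bond orders sum to 3 (valence 4) → 1 H
  atom 21: C, bond orders sum to 3 (valence 4) → 1 H
  atom 22: O, bond orders sum to 2 (valence 2) → 0 H
Totals → C:13, H:15, Br:2, F:3, O:4.

C13H15Br2F3O4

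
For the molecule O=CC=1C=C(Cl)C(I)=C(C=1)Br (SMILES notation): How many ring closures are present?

In SMILES, each pair of matching ring-closure digits denotes one ring-closing bond; the number of such bonds equals the number of independent rings.
Ring-closure bonds here: 1.

1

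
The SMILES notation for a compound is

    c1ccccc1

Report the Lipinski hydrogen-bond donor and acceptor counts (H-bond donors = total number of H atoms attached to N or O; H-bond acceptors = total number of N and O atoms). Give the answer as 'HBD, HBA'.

0, 0

Donors: find every N or O and count the H atoms it carries.
  (no N or O atoms present)
Lipinski HBD = 0.
Acceptors: N atoms = 0, O atoms = 0 → HBA = 0.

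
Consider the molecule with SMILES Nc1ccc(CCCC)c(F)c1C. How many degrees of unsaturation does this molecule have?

4

Molecular formula: C11H16FN.
DoU = (2C + 2 + N − H − X) / 2, where X is the halogen count and O/S are ignored.
    = (2·11 + 2 + 1 − 16 − 1) / 2 = 8 / 2 = 4.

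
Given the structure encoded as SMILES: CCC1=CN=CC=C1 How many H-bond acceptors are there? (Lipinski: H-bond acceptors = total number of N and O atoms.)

N atoms: 1; O atoms: 0.
Lipinski HBA = 1 + 0 = 1.

1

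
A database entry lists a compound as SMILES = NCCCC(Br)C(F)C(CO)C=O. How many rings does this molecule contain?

In SMILES, each pair of matching ring-closure digits denotes one ring-closing bond; the number of such bonds equals the number of independent rings.
Ring-closure bonds here: 0.

0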